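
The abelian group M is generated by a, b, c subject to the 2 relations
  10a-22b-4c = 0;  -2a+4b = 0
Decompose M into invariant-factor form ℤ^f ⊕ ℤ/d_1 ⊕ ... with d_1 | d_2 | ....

rank_ℚ(R)=2; free=3−2=1
SNF(R) diag = [2, 2] → torsion [2, 2]

Answer: M ≅ ℤ^1 ⊕ ℤ/2 ⊕ ℤ/2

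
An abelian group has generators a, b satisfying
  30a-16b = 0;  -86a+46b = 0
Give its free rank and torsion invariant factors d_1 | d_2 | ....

Answer: M ≅ ℤ/2 ⊕ ℤ/2

Derivation:
rank_ℚ(R)=2; free=2−2=0
SNF(R) diag = [2, 2] → torsion [2, 2]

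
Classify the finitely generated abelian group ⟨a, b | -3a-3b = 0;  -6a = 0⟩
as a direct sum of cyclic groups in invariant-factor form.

rank_ℚ(R)=2; free=2−2=0
SNF(R) diag = [3, 6] → torsion [3, 6]

Answer: M ≅ ℤ/3 ⊕ ℤ/6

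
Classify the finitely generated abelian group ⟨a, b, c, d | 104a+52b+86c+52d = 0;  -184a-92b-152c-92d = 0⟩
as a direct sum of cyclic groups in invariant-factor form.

Answer: M ≅ ℤ^2 ⊕ ℤ/2 ⊕ ℤ/4

Derivation:
rank_ℚ(R)=2; free=4−2=2
SNF(R) diag = [2, 4] → torsion [2, 4]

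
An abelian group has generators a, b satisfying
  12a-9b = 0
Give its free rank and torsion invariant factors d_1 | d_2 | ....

Answer: M ≅ ℤ^1 ⊕ ℤ/3

Derivation:
rank_ℚ(R)=1; free=2−1=1
SNF(R) diag = [3] → torsion [3]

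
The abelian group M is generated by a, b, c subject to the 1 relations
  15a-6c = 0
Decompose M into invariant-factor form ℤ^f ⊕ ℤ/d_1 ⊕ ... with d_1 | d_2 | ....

rank_ℚ(R)=1; free=3−1=2
SNF(R) diag = [3] → torsion [3]

Answer: M ≅ ℤ^2 ⊕ ℤ/3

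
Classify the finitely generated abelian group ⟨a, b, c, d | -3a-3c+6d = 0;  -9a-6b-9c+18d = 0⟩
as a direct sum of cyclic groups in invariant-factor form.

rank_ℚ(R)=2; free=4−2=2
SNF(R) diag = [3, 6] → torsion [3, 6]

Answer: M ≅ ℤ^2 ⊕ ℤ/3 ⊕ ℤ/6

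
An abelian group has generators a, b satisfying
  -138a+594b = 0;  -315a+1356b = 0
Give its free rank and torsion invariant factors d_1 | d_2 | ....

Answer: M ≅ ℤ/3 ⊕ ℤ/6

Derivation:
rank_ℚ(R)=2; free=2−2=0
SNF(R) diag = [3, 6] → torsion [3, 6]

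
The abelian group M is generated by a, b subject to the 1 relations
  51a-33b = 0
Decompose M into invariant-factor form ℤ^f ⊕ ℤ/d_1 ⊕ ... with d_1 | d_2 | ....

rank_ℚ(R)=1; free=2−1=1
SNF(R) diag = [3] → torsion [3]

Answer: M ≅ ℤ^1 ⊕ ℤ/3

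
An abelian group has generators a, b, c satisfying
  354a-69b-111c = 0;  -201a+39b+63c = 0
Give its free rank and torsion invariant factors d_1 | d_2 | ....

rank_ℚ(R)=2; free=3−2=1
SNF(R) diag = [3, 3] → torsion [3, 3]

Answer: M ≅ ℤ^1 ⊕ ℤ/3 ⊕ ℤ/3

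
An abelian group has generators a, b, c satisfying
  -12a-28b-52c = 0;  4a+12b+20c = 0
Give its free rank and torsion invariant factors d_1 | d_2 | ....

Answer: M ≅ ℤ^1 ⊕ ℤ/4 ⊕ ℤ/8

Derivation:
rank_ℚ(R)=2; free=3−2=1
SNF(R) diag = [4, 8] → torsion [4, 8]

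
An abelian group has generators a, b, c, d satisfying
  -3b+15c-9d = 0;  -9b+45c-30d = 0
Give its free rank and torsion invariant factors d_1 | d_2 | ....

Answer: M ≅ ℤ^2 ⊕ ℤ/3 ⊕ ℤ/3

Derivation:
rank_ℚ(R)=2; free=4−2=2
SNF(R) diag = [3, 3] → torsion [3, 3]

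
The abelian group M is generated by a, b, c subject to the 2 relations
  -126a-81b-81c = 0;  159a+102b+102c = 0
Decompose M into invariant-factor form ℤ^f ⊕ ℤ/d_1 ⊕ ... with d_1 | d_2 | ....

rank_ℚ(R)=2; free=3−2=1
SNF(R) diag = [3, 9] → torsion [3, 9]

Answer: M ≅ ℤ^1 ⊕ ℤ/3 ⊕ ℤ/9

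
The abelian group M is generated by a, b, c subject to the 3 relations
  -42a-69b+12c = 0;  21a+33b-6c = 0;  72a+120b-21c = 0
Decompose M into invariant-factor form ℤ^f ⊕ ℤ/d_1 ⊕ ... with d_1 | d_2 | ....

rank_ℚ(R)=3; free=3−3=0
SNF(R) diag = [3, 3, 3] → torsion [3, 3, 3]

Answer: M ≅ ℤ/3 ⊕ ℤ/3 ⊕ ℤ/3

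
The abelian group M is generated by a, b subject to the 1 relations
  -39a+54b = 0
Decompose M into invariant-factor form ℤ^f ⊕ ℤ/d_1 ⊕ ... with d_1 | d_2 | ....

Answer: M ≅ ℤ^1 ⊕ ℤ/3

Derivation:
rank_ℚ(R)=1; free=2−1=1
SNF(R) diag = [3] → torsion [3]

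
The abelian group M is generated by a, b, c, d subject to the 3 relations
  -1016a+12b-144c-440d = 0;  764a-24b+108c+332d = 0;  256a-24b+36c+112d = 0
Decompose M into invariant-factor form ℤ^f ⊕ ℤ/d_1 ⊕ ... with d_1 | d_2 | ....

rank_ℚ(R)=3; free=4−3=1
SNF(R) diag = [4, 12, 36] → torsion [4, 12, 36]

Answer: M ≅ ℤ^1 ⊕ ℤ/4 ⊕ ℤ/12 ⊕ ℤ/36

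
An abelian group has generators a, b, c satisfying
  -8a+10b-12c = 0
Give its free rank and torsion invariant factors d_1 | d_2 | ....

Answer: M ≅ ℤ^2 ⊕ ℤ/2

Derivation:
rank_ℚ(R)=1; free=3−1=2
SNF(R) diag = [2] → torsion [2]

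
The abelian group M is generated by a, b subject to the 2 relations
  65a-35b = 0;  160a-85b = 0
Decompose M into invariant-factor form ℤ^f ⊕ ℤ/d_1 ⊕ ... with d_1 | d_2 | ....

rank_ℚ(R)=2; free=2−2=0
SNF(R) diag = [5, 15] → torsion [5, 15]

Answer: M ≅ ℤ/5 ⊕ ℤ/15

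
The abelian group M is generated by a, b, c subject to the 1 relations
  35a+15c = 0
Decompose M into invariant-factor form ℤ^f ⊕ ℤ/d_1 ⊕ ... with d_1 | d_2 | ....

rank_ℚ(R)=1; free=3−1=2
SNF(R) diag = [5] → torsion [5]

Answer: M ≅ ℤ^2 ⊕ ℤ/5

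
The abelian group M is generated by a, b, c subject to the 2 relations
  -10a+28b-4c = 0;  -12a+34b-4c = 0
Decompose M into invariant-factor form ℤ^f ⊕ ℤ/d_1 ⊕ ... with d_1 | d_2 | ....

Answer: M ≅ ℤ^1 ⊕ ℤ/2 ⊕ ℤ/2

Derivation:
rank_ℚ(R)=2; free=3−2=1
SNF(R) diag = [2, 2] → torsion [2, 2]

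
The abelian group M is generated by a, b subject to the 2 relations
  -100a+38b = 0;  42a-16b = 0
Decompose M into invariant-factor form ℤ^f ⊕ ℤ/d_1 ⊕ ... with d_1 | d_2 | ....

rank_ℚ(R)=2; free=2−2=0
SNF(R) diag = [2, 2] → torsion [2, 2]

Answer: M ≅ ℤ/2 ⊕ ℤ/2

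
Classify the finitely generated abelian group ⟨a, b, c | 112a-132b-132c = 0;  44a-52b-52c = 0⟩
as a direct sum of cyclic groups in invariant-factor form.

rank_ℚ(R)=2; free=3−2=1
SNF(R) diag = [4, 4] → torsion [4, 4]

Answer: M ≅ ℤ^1 ⊕ ℤ/4 ⊕ ℤ/4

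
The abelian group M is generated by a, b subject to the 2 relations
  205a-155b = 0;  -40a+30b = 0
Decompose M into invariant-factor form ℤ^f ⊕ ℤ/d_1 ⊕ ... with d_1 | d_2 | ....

rank_ℚ(R)=2; free=2−2=0
SNF(R) diag = [5, 10] → torsion [5, 10]

Answer: M ≅ ℤ/5 ⊕ ℤ/10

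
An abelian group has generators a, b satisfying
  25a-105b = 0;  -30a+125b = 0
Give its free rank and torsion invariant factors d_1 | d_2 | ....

rank_ℚ(R)=2; free=2−2=0
SNF(R) diag = [5, 5] → torsion [5, 5]

Answer: M ≅ ℤ/5 ⊕ ℤ/5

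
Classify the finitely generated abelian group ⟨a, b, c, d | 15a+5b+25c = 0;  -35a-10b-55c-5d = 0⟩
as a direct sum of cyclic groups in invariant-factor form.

Answer: M ≅ ℤ^2 ⊕ ℤ/5 ⊕ ℤ/5

Derivation:
rank_ℚ(R)=2; free=4−2=2
SNF(R) diag = [5, 5] → torsion [5, 5]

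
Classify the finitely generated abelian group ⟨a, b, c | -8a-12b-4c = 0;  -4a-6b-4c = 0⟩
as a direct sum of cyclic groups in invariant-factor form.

Answer: M ≅ ℤ^1 ⊕ ℤ/2 ⊕ ℤ/4

Derivation:
rank_ℚ(R)=2; free=3−2=1
SNF(R) diag = [2, 4] → torsion [2, 4]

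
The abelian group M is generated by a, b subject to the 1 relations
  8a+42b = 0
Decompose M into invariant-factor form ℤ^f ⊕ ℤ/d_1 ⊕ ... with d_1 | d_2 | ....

rank_ℚ(R)=1; free=2−1=1
SNF(R) diag = [2] → torsion [2]

Answer: M ≅ ℤ^1 ⊕ ℤ/2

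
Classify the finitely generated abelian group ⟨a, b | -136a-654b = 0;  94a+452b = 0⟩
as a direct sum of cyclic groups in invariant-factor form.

rank_ℚ(R)=2; free=2−2=0
SNF(R) diag = [2, 2] → torsion [2, 2]

Answer: M ≅ ℤ/2 ⊕ ℤ/2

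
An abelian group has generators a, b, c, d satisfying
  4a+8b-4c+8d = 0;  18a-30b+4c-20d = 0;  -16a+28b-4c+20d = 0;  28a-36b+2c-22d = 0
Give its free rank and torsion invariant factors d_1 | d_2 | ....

rank_ℚ(R)=4; free=4−4=0
SNF(R) diag = [2, 2, 4, 12] → torsion [2, 2, 4, 12]

Answer: M ≅ ℤ/2 ⊕ ℤ/2 ⊕ ℤ/4 ⊕ ℤ/12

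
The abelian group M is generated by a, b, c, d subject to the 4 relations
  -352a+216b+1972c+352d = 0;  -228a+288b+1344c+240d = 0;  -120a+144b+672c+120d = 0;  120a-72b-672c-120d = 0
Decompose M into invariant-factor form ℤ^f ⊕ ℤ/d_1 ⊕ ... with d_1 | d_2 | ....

rank_ℚ(R)=4; free=4−4=0
SNF(R) diag = [4, 12, 24, 72] → torsion [4, 12, 24, 72]

Answer: M ≅ ℤ/4 ⊕ ℤ/12 ⊕ ℤ/24 ⊕ ℤ/72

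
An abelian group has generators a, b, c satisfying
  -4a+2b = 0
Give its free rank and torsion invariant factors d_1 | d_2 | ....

rank_ℚ(R)=1; free=3−1=2
SNF(R) diag = [2] → torsion [2]

Answer: M ≅ ℤ^2 ⊕ ℤ/2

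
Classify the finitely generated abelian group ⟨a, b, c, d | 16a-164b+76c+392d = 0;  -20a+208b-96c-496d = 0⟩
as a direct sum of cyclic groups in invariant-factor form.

Answer: M ≅ ℤ^2 ⊕ ℤ/4 ⊕ ℤ/4

Derivation:
rank_ℚ(R)=2; free=4−2=2
SNF(R) diag = [4, 4] → torsion [4, 4]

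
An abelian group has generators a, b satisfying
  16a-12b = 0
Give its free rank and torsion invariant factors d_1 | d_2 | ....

rank_ℚ(R)=1; free=2−1=1
SNF(R) diag = [4] → torsion [4]

Answer: M ≅ ℤ^1 ⊕ ℤ/4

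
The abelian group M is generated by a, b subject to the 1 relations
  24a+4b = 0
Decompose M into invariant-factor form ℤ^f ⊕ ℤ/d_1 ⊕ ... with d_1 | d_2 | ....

Answer: M ≅ ℤ^1 ⊕ ℤ/4

Derivation:
rank_ℚ(R)=1; free=2−1=1
SNF(R) diag = [4] → torsion [4]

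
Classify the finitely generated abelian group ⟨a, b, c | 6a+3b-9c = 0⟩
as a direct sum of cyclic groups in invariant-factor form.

rank_ℚ(R)=1; free=3−1=2
SNF(R) diag = [3] → torsion [3]

Answer: M ≅ ℤ^2 ⊕ ℤ/3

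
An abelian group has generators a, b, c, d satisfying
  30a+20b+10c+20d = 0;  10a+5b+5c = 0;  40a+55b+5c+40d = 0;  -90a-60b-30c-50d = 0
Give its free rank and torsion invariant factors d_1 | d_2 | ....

rank_ℚ(R)=4; free=4−4=0
SNF(R) diag = [5, 10, 10, 20] → torsion [5, 10, 10, 20]

Answer: M ≅ ℤ/5 ⊕ ℤ/10 ⊕ ℤ/10 ⊕ ℤ/20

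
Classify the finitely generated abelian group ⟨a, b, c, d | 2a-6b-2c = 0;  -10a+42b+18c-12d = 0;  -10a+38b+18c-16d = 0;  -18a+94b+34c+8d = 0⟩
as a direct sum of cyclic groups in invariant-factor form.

rank_ℚ(R)=4; free=4−4=0
SNF(R) diag = [2, 4, 8, 16] → torsion [2, 4, 8, 16]

Answer: M ≅ ℤ/2 ⊕ ℤ/4 ⊕ ℤ/8 ⊕ ℤ/16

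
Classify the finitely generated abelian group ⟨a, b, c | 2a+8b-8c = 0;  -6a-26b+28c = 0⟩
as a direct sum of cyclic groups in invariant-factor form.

rank_ℚ(R)=2; free=3−2=1
SNF(R) diag = [2, 2] → torsion [2, 2]

Answer: M ≅ ℤ^1 ⊕ ℤ/2 ⊕ ℤ/2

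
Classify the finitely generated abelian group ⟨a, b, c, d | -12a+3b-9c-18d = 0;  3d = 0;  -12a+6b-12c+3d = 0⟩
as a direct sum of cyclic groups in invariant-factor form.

Answer: M ≅ ℤ^1 ⊕ ℤ/3 ⊕ ℤ/3 ⊕ ℤ/6

Derivation:
rank_ℚ(R)=3; free=4−3=1
SNF(R) diag = [3, 3, 6] → torsion [3, 3, 6]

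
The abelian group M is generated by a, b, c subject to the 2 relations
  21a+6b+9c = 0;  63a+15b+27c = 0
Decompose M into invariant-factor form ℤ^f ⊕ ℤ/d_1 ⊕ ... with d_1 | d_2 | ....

Answer: M ≅ ℤ^1 ⊕ ℤ/3 ⊕ ℤ/3

Derivation:
rank_ℚ(R)=2; free=3−2=1
SNF(R) diag = [3, 3] → torsion [3, 3]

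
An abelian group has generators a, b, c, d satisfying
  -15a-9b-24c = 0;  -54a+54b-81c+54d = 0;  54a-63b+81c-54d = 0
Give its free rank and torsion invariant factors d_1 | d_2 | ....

rank_ℚ(R)=3; free=4−3=1
SNF(R) diag = [3, 9, 27] → torsion [3, 9, 27]

Answer: M ≅ ℤ^1 ⊕ ℤ/3 ⊕ ℤ/9 ⊕ ℤ/27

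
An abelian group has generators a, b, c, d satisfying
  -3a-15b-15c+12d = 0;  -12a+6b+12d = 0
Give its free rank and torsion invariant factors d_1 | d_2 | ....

Answer: M ≅ ℤ^2 ⊕ ℤ/3 ⊕ ℤ/6

Derivation:
rank_ℚ(R)=2; free=4−2=2
SNF(R) diag = [3, 6] → torsion [3, 6]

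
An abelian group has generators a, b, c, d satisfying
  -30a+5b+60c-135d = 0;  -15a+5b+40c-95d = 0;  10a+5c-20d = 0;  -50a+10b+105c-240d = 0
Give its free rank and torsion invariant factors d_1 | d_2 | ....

rank_ℚ(R)=4; free=4−4=0
SNF(R) diag = [5, 5, 5, 10] → torsion [5, 5, 5, 10]

Answer: M ≅ ℤ/5 ⊕ ℤ/5 ⊕ ℤ/5 ⊕ ℤ/10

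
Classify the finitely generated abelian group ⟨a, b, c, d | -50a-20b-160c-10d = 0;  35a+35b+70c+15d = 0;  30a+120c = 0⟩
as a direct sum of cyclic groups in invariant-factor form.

rank_ℚ(R)=3; free=4−3=1
SNF(R) diag = [5, 10, 30] → torsion [5, 10, 30]

Answer: M ≅ ℤ^1 ⊕ ℤ/5 ⊕ ℤ/10 ⊕ ℤ/30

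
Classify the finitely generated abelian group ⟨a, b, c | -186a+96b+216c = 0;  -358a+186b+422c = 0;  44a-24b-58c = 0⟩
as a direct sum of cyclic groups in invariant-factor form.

rank_ℚ(R)=3; free=3−3=0
SNF(R) diag = [2, 6, 6] → torsion [2, 6, 6]

Answer: M ≅ ℤ/2 ⊕ ℤ/6 ⊕ ℤ/6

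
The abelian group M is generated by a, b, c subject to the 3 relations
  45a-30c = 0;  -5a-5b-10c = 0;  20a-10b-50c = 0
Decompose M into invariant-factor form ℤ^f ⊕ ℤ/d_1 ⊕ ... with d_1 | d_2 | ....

rank_ℚ(R)=3; free=3−3=0
SNF(R) diag = [5, 15, 30] → torsion [5, 15, 30]

Answer: M ≅ ℤ/5 ⊕ ℤ/15 ⊕ ℤ/30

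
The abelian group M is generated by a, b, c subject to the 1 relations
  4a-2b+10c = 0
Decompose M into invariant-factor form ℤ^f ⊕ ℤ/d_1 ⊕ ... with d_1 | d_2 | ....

Answer: M ≅ ℤ^2 ⊕ ℤ/2

Derivation:
rank_ℚ(R)=1; free=3−1=2
SNF(R) diag = [2] → torsion [2]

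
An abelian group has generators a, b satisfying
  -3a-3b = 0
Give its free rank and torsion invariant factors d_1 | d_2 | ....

Answer: M ≅ ℤ^1 ⊕ ℤ/3

Derivation:
rank_ℚ(R)=1; free=2−1=1
SNF(R) diag = [3] → torsion [3]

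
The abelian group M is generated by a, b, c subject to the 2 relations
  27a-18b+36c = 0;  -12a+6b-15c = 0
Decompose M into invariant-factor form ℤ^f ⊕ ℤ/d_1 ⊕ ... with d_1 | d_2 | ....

Answer: M ≅ ℤ^1 ⊕ ℤ/3 ⊕ ℤ/9

Derivation:
rank_ℚ(R)=2; free=3−2=1
SNF(R) diag = [3, 9] → torsion [3, 9]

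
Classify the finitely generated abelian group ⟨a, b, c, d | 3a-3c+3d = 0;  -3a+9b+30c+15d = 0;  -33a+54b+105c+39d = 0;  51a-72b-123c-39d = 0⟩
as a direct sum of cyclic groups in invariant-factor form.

rank_ℚ(R)=4; free=4−4=0
SNF(R) diag = [3, 9, 18, 18] → torsion [3, 9, 18, 18]

Answer: M ≅ ℤ/3 ⊕ ℤ/9 ⊕ ℤ/18 ⊕ ℤ/18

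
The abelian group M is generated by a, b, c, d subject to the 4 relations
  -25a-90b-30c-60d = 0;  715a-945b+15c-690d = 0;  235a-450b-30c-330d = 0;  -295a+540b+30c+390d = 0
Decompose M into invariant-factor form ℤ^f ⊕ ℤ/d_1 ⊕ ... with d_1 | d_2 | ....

Answer: M ≅ ℤ/5 ⊕ ℤ/15 ⊕ ℤ/30 ⊕ ℤ/90

Derivation:
rank_ℚ(R)=4; free=4−4=0
SNF(R) diag = [5, 15, 30, 90] → torsion [5, 15, 30, 90]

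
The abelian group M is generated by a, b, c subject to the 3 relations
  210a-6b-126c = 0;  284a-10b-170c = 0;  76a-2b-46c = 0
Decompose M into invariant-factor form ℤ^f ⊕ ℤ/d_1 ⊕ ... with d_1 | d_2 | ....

Answer: M ≅ ℤ/2 ⊕ ℤ/6 ⊕ ℤ/12

Derivation:
rank_ℚ(R)=3; free=3−3=0
SNF(R) diag = [2, 6, 12] → torsion [2, 6, 12]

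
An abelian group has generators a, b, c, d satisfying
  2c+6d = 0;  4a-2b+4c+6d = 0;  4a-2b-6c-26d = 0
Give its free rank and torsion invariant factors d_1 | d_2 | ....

Answer: M ≅ ℤ^1 ⊕ ℤ/2 ⊕ ℤ/2 ⊕ ℤ/2

Derivation:
rank_ℚ(R)=3; free=4−3=1
SNF(R) diag = [2, 2, 2] → torsion [2, 2, 2]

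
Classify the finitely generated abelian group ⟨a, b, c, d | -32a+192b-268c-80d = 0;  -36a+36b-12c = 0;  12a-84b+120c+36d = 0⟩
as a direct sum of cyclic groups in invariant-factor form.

rank_ℚ(R)=3; free=4−3=1
SNF(R) diag = [4, 12, 12] → torsion [4, 12, 12]

Answer: M ≅ ℤ^1 ⊕ ℤ/4 ⊕ ℤ/12 ⊕ ℤ/12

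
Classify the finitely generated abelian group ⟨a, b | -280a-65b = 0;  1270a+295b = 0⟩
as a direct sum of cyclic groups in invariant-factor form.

Answer: M ≅ ℤ/5 ⊕ ℤ/10

Derivation:
rank_ℚ(R)=2; free=2−2=0
SNF(R) diag = [5, 10] → torsion [5, 10]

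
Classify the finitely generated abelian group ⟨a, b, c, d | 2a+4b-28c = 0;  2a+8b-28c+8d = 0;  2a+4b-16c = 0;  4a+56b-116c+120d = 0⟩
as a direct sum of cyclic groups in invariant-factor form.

rank_ℚ(R)=4; free=4−4=0
SNF(R) diag = [2, 4, 12, 24] → torsion [2, 4, 12, 24]

Answer: M ≅ ℤ/2 ⊕ ℤ/4 ⊕ ℤ/12 ⊕ ℤ/24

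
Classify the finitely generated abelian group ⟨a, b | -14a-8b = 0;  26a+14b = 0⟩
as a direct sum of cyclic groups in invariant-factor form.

Answer: M ≅ ℤ/2 ⊕ ℤ/6

Derivation:
rank_ℚ(R)=2; free=2−2=0
SNF(R) diag = [2, 6] → torsion [2, 6]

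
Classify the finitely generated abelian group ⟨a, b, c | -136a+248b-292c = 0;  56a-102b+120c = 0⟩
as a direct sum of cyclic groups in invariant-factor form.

rank_ℚ(R)=2; free=3−2=1
SNF(R) diag = [2, 4] → torsion [2, 4]

Answer: M ≅ ℤ^1 ⊕ ℤ/2 ⊕ ℤ/4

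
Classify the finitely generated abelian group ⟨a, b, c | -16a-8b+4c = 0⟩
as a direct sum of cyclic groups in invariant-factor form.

rank_ℚ(R)=1; free=3−1=2
SNF(R) diag = [4] → torsion [4]

Answer: M ≅ ℤ^2 ⊕ ℤ/4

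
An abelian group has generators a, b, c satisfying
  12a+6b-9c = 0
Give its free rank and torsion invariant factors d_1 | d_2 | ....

Answer: M ≅ ℤ^2 ⊕ ℤ/3

Derivation:
rank_ℚ(R)=1; free=3−1=2
SNF(R) diag = [3] → torsion [3]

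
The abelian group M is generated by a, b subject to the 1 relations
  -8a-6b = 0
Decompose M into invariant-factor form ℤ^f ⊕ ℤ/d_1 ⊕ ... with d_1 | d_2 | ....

rank_ℚ(R)=1; free=2−1=1
SNF(R) diag = [2] → torsion [2]

Answer: M ≅ ℤ^1 ⊕ ℤ/2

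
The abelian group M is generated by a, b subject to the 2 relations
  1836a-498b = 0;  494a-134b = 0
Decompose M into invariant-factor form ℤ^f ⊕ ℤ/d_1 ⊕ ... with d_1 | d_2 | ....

Answer: M ≅ ℤ/2 ⊕ ℤ/6

Derivation:
rank_ℚ(R)=2; free=2−2=0
SNF(R) diag = [2, 6] → torsion [2, 6]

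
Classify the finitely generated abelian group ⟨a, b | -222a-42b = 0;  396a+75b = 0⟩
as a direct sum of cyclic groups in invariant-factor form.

rank_ℚ(R)=2; free=2−2=0
SNF(R) diag = [3, 6] → torsion [3, 6]

Answer: M ≅ ℤ/3 ⊕ ℤ/6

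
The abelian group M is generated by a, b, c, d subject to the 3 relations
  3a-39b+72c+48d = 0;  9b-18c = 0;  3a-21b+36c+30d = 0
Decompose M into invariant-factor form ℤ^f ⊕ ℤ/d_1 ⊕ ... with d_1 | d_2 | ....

Answer: M ≅ ℤ^1 ⊕ ℤ/3 ⊕ ℤ/9 ⊕ ℤ/18

Derivation:
rank_ℚ(R)=3; free=4−3=1
SNF(R) diag = [3, 9, 18] → torsion [3, 9, 18]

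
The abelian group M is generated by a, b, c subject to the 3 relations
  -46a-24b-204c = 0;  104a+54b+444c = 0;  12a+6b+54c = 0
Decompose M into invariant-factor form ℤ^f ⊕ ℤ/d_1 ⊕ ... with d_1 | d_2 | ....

Answer: M ≅ ℤ/2 ⊕ ℤ/6 ⊕ ℤ/18

Derivation:
rank_ℚ(R)=3; free=3−3=0
SNF(R) diag = [2, 6, 18] → torsion [2, 6, 18]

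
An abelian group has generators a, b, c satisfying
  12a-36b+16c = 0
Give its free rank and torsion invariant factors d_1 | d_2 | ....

rank_ℚ(R)=1; free=3−1=2
SNF(R) diag = [4] → torsion [4]

Answer: M ≅ ℤ^2 ⊕ ℤ/4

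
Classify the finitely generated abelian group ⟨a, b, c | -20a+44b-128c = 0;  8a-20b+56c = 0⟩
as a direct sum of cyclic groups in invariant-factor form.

Answer: M ≅ ℤ^1 ⊕ ℤ/4 ⊕ ℤ/12

Derivation:
rank_ℚ(R)=2; free=3−2=1
SNF(R) diag = [4, 12] → torsion [4, 12]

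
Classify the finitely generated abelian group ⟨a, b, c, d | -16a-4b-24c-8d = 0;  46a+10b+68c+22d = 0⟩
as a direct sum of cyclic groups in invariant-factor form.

Answer: M ≅ ℤ^2 ⊕ ℤ/2 ⊕ ℤ/4

Derivation:
rank_ℚ(R)=2; free=4−2=2
SNF(R) diag = [2, 4] → torsion [2, 4]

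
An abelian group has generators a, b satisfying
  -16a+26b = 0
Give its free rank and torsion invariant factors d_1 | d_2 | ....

Answer: M ≅ ℤ^1 ⊕ ℤ/2

Derivation:
rank_ℚ(R)=1; free=2−1=1
SNF(R) diag = [2] → torsion [2]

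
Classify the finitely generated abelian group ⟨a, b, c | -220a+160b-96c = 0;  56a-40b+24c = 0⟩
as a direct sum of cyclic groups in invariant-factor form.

Answer: M ≅ ℤ^1 ⊕ ℤ/4 ⊕ ℤ/8

Derivation:
rank_ℚ(R)=2; free=3−2=1
SNF(R) diag = [4, 8] → torsion [4, 8]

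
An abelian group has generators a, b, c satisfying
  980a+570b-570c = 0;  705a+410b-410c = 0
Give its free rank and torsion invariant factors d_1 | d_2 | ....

rank_ℚ(R)=2; free=3−2=1
SNF(R) diag = [5, 10] → torsion [5, 10]

Answer: M ≅ ℤ^1 ⊕ ℤ/5 ⊕ ℤ/10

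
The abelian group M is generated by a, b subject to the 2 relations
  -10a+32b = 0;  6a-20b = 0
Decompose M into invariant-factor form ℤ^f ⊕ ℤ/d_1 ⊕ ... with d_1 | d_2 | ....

Answer: M ≅ ℤ/2 ⊕ ℤ/4

Derivation:
rank_ℚ(R)=2; free=2−2=0
SNF(R) diag = [2, 4] → torsion [2, 4]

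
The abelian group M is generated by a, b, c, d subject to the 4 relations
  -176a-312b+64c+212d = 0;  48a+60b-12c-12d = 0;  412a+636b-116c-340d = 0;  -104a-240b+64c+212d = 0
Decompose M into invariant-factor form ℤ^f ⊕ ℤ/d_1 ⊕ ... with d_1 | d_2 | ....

rank_ℚ(R)=4; free=4−4=0
SNF(R) diag = [4, 12, 36, 72] → torsion [4, 12, 36, 72]

Answer: M ≅ ℤ/4 ⊕ ℤ/12 ⊕ ℤ/36 ⊕ ℤ/72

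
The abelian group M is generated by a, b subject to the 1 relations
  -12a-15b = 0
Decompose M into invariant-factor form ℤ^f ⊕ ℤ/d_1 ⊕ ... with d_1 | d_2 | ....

Answer: M ≅ ℤ^1 ⊕ ℤ/3

Derivation:
rank_ℚ(R)=1; free=2−1=1
SNF(R) diag = [3] → torsion [3]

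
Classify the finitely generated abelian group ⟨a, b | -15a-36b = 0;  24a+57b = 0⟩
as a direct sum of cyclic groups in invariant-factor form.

rank_ℚ(R)=2; free=2−2=0
SNF(R) diag = [3, 3] → torsion [3, 3]

Answer: M ≅ ℤ/3 ⊕ ℤ/3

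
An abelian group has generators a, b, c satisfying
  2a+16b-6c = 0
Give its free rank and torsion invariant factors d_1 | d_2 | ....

rank_ℚ(R)=1; free=3−1=2
SNF(R) diag = [2] → torsion [2]

Answer: M ≅ ℤ^2 ⊕ ℤ/2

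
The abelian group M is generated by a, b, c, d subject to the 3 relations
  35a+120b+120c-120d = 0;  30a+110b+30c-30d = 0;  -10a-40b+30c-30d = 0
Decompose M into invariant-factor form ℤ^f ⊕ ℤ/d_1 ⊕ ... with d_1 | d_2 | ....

rank_ℚ(R)=3; free=4−3=1
SNF(R) diag = [5, 10, 30] → torsion [5, 10, 30]

Answer: M ≅ ℤ^1 ⊕ ℤ/5 ⊕ ℤ/10 ⊕ ℤ/30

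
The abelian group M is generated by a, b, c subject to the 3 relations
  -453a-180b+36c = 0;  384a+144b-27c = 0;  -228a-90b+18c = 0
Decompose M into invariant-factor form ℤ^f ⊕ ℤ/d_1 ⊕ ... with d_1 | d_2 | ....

rank_ℚ(R)=3; free=3−3=0
SNF(R) diag = [3, 9, 18] → torsion [3, 9, 18]

Answer: M ≅ ℤ/3 ⊕ ℤ/9 ⊕ ℤ/18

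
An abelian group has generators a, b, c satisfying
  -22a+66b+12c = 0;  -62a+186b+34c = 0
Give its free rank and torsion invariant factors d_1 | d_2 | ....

Answer: M ≅ ℤ^1 ⊕ ℤ/2 ⊕ ℤ/2

Derivation:
rank_ℚ(R)=2; free=3−2=1
SNF(R) diag = [2, 2] → torsion [2, 2]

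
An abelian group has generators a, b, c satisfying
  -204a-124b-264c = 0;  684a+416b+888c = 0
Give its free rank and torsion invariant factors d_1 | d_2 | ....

rank_ℚ(R)=2; free=3−2=1
SNF(R) diag = [4, 12] → torsion [4, 12]

Answer: M ≅ ℤ^1 ⊕ ℤ/4 ⊕ ℤ/12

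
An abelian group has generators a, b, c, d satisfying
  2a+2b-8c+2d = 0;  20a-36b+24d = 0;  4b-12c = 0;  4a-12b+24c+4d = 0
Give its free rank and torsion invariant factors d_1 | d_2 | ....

rank_ℚ(R)=4; free=4−4=0
SNF(R) diag = [2, 4, 4, 8] → torsion [2, 4, 4, 8]

Answer: M ≅ ℤ/2 ⊕ ℤ/4 ⊕ ℤ/4 ⊕ ℤ/8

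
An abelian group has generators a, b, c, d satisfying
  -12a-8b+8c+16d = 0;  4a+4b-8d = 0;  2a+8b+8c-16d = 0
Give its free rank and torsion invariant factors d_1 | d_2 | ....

rank_ℚ(R)=3; free=4−3=1
SNF(R) diag = [2, 4, 8] → torsion [2, 4, 8]

Answer: M ≅ ℤ^1 ⊕ ℤ/2 ⊕ ℤ/4 ⊕ ℤ/8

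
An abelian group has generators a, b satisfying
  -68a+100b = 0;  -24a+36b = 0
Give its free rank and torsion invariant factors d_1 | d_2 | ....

Answer: M ≅ ℤ/4 ⊕ ℤ/12

Derivation:
rank_ℚ(R)=2; free=2−2=0
SNF(R) diag = [4, 12] → torsion [4, 12]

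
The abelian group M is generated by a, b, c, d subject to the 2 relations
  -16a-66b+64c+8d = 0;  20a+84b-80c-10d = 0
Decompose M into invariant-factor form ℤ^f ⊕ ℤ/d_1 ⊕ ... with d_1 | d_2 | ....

rank_ℚ(R)=2; free=4−2=2
SNF(R) diag = [2, 6] → torsion [2, 6]

Answer: M ≅ ℤ^2 ⊕ ℤ/2 ⊕ ℤ/6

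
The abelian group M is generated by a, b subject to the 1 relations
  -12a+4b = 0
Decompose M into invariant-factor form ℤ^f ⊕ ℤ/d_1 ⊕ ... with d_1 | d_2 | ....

rank_ℚ(R)=1; free=2−1=1
SNF(R) diag = [4] → torsion [4]

Answer: M ≅ ℤ^1 ⊕ ℤ/4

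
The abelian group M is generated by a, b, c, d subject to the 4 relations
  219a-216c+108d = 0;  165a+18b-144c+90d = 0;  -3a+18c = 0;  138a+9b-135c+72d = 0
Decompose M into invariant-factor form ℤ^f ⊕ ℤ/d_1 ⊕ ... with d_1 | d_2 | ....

rank_ℚ(R)=4; free=4−4=0
SNF(R) diag = [3, 9, 18, 54] → torsion [3, 9, 18, 54]

Answer: M ≅ ℤ/3 ⊕ ℤ/9 ⊕ ℤ/18 ⊕ ℤ/54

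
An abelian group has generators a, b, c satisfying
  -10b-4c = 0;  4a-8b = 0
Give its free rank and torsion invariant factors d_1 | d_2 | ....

Answer: M ≅ ℤ^1 ⊕ ℤ/2 ⊕ ℤ/4

Derivation:
rank_ℚ(R)=2; free=3−2=1
SNF(R) diag = [2, 4] → torsion [2, 4]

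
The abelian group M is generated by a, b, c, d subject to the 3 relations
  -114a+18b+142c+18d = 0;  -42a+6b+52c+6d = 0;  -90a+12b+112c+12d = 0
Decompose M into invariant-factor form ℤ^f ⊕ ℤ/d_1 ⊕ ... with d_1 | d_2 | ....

rank_ℚ(R)=3; free=4−3=1
SNF(R) diag = [2, 6, 6] → torsion [2, 6, 6]

Answer: M ≅ ℤ^1 ⊕ ℤ/2 ⊕ ℤ/6 ⊕ ℤ/6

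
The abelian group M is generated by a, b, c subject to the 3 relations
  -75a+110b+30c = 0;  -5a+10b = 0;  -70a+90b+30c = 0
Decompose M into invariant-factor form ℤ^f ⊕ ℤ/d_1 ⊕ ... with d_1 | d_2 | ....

rank_ℚ(R)=3; free=3−3=0
SNF(R) diag = [5, 10, 30] → torsion [5, 10, 30]

Answer: M ≅ ℤ/5 ⊕ ℤ/10 ⊕ ℤ/30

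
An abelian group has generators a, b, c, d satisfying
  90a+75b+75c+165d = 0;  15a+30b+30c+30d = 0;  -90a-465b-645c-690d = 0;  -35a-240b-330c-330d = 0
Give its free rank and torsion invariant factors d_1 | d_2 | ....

rank_ℚ(R)=4; free=4−4=0
SNF(R) diag = [5, 15, 45, 90] → torsion [5, 15, 45, 90]

Answer: M ≅ ℤ/5 ⊕ ℤ/15 ⊕ ℤ/45 ⊕ ℤ/90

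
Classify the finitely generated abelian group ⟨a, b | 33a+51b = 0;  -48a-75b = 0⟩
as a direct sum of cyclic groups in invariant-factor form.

rank_ℚ(R)=2; free=2−2=0
SNF(R) diag = [3, 9] → torsion [3, 9]

Answer: M ≅ ℤ/3 ⊕ ℤ/9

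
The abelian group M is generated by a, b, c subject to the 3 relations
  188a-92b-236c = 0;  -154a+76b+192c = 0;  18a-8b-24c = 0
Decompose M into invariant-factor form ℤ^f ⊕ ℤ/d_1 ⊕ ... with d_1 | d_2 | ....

rank_ℚ(R)=3; free=3−3=0
SNF(R) diag = [2, 4, 4] → torsion [2, 4, 4]

Answer: M ≅ ℤ/2 ⊕ ℤ/4 ⊕ ℤ/4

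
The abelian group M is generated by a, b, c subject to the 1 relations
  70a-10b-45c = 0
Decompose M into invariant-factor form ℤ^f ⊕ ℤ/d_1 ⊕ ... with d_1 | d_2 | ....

Answer: M ≅ ℤ^2 ⊕ ℤ/5

Derivation:
rank_ℚ(R)=1; free=3−1=2
SNF(R) diag = [5] → torsion [5]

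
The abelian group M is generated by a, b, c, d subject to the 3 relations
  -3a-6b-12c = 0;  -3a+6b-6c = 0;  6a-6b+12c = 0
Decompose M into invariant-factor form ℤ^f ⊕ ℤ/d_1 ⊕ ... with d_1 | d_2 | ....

rank_ℚ(R)=3; free=4−3=1
SNF(R) diag = [3, 6, 6] → torsion [3, 6, 6]

Answer: M ≅ ℤ^1 ⊕ ℤ/3 ⊕ ℤ/6 ⊕ ℤ/6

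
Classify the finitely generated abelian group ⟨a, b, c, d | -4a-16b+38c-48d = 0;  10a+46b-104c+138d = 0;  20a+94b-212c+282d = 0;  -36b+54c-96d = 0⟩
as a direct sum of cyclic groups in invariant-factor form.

rank_ℚ(R)=4; free=4−4=0
SNF(R) diag = [2, 2, 6, 12] → torsion [2, 2, 6, 12]

Answer: M ≅ ℤ/2 ⊕ ℤ/2 ⊕ ℤ/6 ⊕ ℤ/12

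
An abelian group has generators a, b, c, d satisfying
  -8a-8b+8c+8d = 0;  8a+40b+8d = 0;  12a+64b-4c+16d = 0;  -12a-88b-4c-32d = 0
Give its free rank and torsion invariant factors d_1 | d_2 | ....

Answer: M ≅ ℤ/4 ⊕ ℤ/8 ⊕ ℤ/8 ⊕ ℤ/24

Derivation:
rank_ℚ(R)=4; free=4−4=0
SNF(R) diag = [4, 8, 8, 24] → torsion [4, 8, 8, 24]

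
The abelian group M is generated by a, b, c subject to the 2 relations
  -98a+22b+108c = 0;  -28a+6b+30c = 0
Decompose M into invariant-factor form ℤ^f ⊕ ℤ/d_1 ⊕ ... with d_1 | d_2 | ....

rank_ℚ(R)=2; free=3−2=1
SNF(R) diag = [2, 2] → torsion [2, 2]

Answer: M ≅ ℤ^1 ⊕ ℤ/2 ⊕ ℤ/2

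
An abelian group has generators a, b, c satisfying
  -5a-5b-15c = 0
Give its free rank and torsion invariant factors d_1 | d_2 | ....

Answer: M ≅ ℤ^2 ⊕ ℤ/5

Derivation:
rank_ℚ(R)=1; free=3−1=2
SNF(R) diag = [5] → torsion [5]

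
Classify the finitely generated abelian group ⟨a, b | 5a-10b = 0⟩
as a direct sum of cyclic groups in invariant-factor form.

Answer: M ≅ ℤ^1 ⊕ ℤ/5

Derivation:
rank_ℚ(R)=1; free=2−1=1
SNF(R) diag = [5] → torsion [5]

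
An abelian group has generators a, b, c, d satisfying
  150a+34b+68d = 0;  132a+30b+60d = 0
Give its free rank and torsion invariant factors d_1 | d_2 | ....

Answer: M ≅ ℤ^2 ⊕ ℤ/2 ⊕ ℤ/6

Derivation:
rank_ℚ(R)=2; free=4−2=2
SNF(R) diag = [2, 6] → torsion [2, 6]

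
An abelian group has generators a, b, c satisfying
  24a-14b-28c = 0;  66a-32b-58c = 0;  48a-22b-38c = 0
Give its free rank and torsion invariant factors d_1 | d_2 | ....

Answer: M ≅ ℤ/2 ⊕ ℤ/6 ⊕ ℤ/6

Derivation:
rank_ℚ(R)=3; free=3−3=0
SNF(R) diag = [2, 6, 6] → torsion [2, 6, 6]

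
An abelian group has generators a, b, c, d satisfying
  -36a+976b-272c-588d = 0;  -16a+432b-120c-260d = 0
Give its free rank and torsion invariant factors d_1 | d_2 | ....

rank_ℚ(R)=2; free=4−2=2
SNF(R) diag = [4, 4] → torsion [4, 4]

Answer: M ≅ ℤ^2 ⊕ ℤ/4 ⊕ ℤ/4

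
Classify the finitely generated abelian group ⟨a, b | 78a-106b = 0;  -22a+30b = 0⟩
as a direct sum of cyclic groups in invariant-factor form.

Answer: M ≅ ℤ/2 ⊕ ℤ/4

Derivation:
rank_ℚ(R)=2; free=2−2=0
SNF(R) diag = [2, 4] → torsion [2, 4]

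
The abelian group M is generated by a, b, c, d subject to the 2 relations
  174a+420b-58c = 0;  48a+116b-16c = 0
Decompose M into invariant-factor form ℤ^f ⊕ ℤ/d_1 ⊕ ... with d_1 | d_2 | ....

Answer: M ≅ ℤ^2 ⊕ ℤ/2 ⊕ ℤ/4

Derivation:
rank_ℚ(R)=2; free=4−2=2
SNF(R) diag = [2, 4] → torsion [2, 4]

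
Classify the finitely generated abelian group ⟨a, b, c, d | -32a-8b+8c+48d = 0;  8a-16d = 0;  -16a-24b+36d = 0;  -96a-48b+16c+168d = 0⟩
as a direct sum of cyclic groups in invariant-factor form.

rank_ℚ(R)=4; free=4−4=0
SNF(R) diag = [4, 8, 8, 16] → torsion [4, 8, 8, 16]

Answer: M ≅ ℤ/4 ⊕ ℤ/8 ⊕ ℤ/8 ⊕ ℤ/16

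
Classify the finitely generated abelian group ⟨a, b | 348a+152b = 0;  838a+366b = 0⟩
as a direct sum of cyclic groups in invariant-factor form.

Answer: M ≅ ℤ/2 ⊕ ℤ/4

Derivation:
rank_ℚ(R)=2; free=2−2=0
SNF(R) diag = [2, 4] → torsion [2, 4]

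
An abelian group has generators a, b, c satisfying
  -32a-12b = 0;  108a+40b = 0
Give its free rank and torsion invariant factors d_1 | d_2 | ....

rank_ℚ(R)=2; free=3−2=1
SNF(R) diag = [4, 4] → torsion [4, 4]

Answer: M ≅ ℤ^1 ⊕ ℤ/4 ⊕ ℤ/4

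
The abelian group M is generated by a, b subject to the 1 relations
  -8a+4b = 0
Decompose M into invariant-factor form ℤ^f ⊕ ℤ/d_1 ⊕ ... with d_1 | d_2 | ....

rank_ℚ(R)=1; free=2−1=1
SNF(R) diag = [4] → torsion [4]

Answer: M ≅ ℤ^1 ⊕ ℤ/4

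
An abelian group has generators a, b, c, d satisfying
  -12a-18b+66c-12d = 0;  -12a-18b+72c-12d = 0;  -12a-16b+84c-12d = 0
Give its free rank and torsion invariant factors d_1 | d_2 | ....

rank_ℚ(R)=3; free=4−3=1
SNF(R) diag = [2, 6, 12] → torsion [2, 6, 12]

Answer: M ≅ ℤ^1 ⊕ ℤ/2 ⊕ ℤ/6 ⊕ ℤ/12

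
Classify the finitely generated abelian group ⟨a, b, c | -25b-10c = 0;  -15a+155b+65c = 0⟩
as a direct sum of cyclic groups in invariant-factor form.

rank_ℚ(R)=2; free=3−2=1
SNF(R) diag = [5, 15] → torsion [5, 15]

Answer: M ≅ ℤ^1 ⊕ ℤ/5 ⊕ ℤ/15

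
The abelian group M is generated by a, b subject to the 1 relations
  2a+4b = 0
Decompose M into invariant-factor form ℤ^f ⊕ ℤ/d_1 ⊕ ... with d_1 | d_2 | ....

rank_ℚ(R)=1; free=2−1=1
SNF(R) diag = [2] → torsion [2]

Answer: M ≅ ℤ^1 ⊕ ℤ/2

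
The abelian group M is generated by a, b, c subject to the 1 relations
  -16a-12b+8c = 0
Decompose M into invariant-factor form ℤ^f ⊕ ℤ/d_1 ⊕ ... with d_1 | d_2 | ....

Answer: M ≅ ℤ^2 ⊕ ℤ/4

Derivation:
rank_ℚ(R)=1; free=3−1=2
SNF(R) diag = [4] → torsion [4]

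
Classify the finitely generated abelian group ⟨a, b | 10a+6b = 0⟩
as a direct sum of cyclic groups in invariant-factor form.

Answer: M ≅ ℤ^1 ⊕ ℤ/2

Derivation:
rank_ℚ(R)=1; free=2−1=1
SNF(R) diag = [2] → torsion [2]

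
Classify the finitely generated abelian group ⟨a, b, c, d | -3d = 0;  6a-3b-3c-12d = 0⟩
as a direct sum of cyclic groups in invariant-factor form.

rank_ℚ(R)=2; free=4−2=2
SNF(R) diag = [3, 3] → torsion [3, 3]

Answer: M ≅ ℤ^2 ⊕ ℤ/3 ⊕ ℤ/3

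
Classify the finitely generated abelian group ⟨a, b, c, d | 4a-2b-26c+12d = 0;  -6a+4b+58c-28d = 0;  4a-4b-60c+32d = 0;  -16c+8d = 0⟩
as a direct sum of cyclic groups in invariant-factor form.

rank_ℚ(R)=4; free=4−4=0
SNF(R) diag = [2, 2, 4, 8] → torsion [2, 2, 4, 8]

Answer: M ≅ ℤ/2 ⊕ ℤ/2 ⊕ ℤ/4 ⊕ ℤ/8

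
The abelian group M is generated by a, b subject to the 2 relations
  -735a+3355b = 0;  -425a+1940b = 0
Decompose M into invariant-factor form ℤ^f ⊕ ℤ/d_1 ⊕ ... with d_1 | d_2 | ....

rank_ℚ(R)=2; free=2−2=0
SNF(R) diag = [5, 5] → torsion [5, 5]

Answer: M ≅ ℤ/5 ⊕ ℤ/5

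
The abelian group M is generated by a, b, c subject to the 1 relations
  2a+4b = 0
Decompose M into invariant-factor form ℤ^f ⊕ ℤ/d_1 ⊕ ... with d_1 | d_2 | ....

Answer: M ≅ ℤ^2 ⊕ ℤ/2

Derivation:
rank_ℚ(R)=1; free=3−1=2
SNF(R) diag = [2] → torsion [2]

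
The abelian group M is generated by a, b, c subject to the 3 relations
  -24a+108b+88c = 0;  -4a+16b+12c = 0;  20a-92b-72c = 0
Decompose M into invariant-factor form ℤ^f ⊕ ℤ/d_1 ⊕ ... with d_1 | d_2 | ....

Answer: M ≅ ℤ/4 ⊕ ℤ/4 ⊕ ℤ/12

Derivation:
rank_ℚ(R)=3; free=3−3=0
SNF(R) diag = [4, 4, 12] → torsion [4, 4, 12]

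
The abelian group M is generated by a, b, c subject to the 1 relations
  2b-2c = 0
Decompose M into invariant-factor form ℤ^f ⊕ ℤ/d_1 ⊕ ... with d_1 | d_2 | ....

rank_ℚ(R)=1; free=3−1=2
SNF(R) diag = [2] → torsion [2]

Answer: M ≅ ℤ^2 ⊕ ℤ/2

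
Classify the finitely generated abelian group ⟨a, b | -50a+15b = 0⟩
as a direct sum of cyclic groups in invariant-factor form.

Answer: M ≅ ℤ^1 ⊕ ℤ/5

Derivation:
rank_ℚ(R)=1; free=2−1=1
SNF(R) diag = [5] → torsion [5]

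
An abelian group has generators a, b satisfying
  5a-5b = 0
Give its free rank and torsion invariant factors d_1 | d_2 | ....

Answer: M ≅ ℤ^1 ⊕ ℤ/5

Derivation:
rank_ℚ(R)=1; free=2−1=1
SNF(R) diag = [5] → torsion [5]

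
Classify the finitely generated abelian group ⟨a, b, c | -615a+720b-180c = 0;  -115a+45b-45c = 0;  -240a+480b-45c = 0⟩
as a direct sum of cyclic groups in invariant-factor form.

Answer: M ≅ ℤ/5 ⊕ ℤ/15 ⊕ ℤ/45

Derivation:
rank_ℚ(R)=3; free=3−3=0
SNF(R) diag = [5, 15, 45] → torsion [5, 15, 45]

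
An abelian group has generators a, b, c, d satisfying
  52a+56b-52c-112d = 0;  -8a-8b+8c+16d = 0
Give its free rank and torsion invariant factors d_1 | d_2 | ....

Answer: M ≅ ℤ^2 ⊕ ℤ/4 ⊕ ℤ/8

Derivation:
rank_ℚ(R)=2; free=4−2=2
SNF(R) diag = [4, 8] → torsion [4, 8]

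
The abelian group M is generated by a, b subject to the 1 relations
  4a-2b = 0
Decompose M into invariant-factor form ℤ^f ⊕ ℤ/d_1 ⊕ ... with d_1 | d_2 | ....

Answer: M ≅ ℤ^1 ⊕ ℤ/2

Derivation:
rank_ℚ(R)=1; free=2−1=1
SNF(R) diag = [2] → torsion [2]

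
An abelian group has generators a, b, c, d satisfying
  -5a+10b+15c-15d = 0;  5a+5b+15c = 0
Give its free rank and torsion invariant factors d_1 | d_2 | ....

rank_ℚ(R)=2; free=4−2=2
SNF(R) diag = [5, 15] → torsion [5, 15]

Answer: M ≅ ℤ^2 ⊕ ℤ/5 ⊕ ℤ/15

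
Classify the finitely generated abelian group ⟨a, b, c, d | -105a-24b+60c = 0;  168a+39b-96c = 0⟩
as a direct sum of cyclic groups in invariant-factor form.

rank_ℚ(R)=2; free=4−2=2
SNF(R) diag = [3, 3] → torsion [3, 3]

Answer: M ≅ ℤ^2 ⊕ ℤ/3 ⊕ ℤ/3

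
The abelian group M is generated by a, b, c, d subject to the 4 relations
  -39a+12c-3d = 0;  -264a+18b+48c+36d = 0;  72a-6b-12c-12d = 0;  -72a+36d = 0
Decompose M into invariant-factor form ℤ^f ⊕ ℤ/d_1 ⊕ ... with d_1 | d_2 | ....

Answer: M ≅ ℤ/3 ⊕ ℤ/6 ⊕ ℤ/12 ⊕ ℤ/36

Derivation:
rank_ℚ(R)=4; free=4−4=0
SNF(R) diag = [3, 6, 12, 36] → torsion [3, 6, 12, 36]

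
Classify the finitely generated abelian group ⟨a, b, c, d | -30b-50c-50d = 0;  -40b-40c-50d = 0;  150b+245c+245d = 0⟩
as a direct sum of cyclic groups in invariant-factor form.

Answer: M ≅ ℤ^1 ⊕ ℤ/5 ⊕ ℤ/10 ⊕ ℤ/30

Derivation:
rank_ℚ(R)=3; free=4−3=1
SNF(R) diag = [5, 10, 30] → torsion [5, 10, 30]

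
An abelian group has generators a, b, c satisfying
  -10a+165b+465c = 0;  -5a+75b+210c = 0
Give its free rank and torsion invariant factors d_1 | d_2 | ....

rank_ℚ(R)=2; free=3−2=1
SNF(R) diag = [5, 15] → torsion [5, 15]

Answer: M ≅ ℤ^1 ⊕ ℤ/5 ⊕ ℤ/15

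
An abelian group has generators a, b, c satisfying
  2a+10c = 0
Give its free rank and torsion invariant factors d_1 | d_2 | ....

rank_ℚ(R)=1; free=3−1=2
SNF(R) diag = [2] → torsion [2]

Answer: M ≅ ℤ^2 ⊕ ℤ/2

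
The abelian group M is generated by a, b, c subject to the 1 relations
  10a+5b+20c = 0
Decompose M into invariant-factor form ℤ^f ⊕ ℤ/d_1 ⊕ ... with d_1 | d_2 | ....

rank_ℚ(R)=1; free=3−1=2
SNF(R) diag = [5] → torsion [5]

Answer: M ≅ ℤ^2 ⊕ ℤ/5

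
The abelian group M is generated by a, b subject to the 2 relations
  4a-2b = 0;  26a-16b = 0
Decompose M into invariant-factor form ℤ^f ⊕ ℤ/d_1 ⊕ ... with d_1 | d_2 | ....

Answer: M ≅ ℤ/2 ⊕ ℤ/6

Derivation:
rank_ℚ(R)=2; free=2−2=0
SNF(R) diag = [2, 6] → torsion [2, 6]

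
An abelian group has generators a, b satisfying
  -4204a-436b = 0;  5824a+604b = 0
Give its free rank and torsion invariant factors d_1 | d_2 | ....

rank_ℚ(R)=2; free=2−2=0
SNF(R) diag = [4, 12] → torsion [4, 12]

Answer: M ≅ ℤ/4 ⊕ ℤ/12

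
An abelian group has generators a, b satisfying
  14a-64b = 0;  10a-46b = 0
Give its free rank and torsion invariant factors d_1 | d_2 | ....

rank_ℚ(R)=2; free=2−2=0
SNF(R) diag = [2, 2] → torsion [2, 2]

Answer: M ≅ ℤ/2 ⊕ ℤ/2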